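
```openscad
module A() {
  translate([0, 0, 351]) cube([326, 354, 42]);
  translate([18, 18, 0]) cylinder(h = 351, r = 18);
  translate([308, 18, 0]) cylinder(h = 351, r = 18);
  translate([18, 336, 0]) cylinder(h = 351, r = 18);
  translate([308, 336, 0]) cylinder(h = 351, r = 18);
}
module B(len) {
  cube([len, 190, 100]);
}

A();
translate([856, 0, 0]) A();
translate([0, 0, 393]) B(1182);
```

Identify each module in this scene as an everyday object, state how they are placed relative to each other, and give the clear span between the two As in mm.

A is a stool. B is a beam. A beam spans the tops of two stools. The clear span between the two stools is 530 mm.

Second stool starts at x = 856; first ends at x = 326; clear span = 856 − 326 = 530 mm.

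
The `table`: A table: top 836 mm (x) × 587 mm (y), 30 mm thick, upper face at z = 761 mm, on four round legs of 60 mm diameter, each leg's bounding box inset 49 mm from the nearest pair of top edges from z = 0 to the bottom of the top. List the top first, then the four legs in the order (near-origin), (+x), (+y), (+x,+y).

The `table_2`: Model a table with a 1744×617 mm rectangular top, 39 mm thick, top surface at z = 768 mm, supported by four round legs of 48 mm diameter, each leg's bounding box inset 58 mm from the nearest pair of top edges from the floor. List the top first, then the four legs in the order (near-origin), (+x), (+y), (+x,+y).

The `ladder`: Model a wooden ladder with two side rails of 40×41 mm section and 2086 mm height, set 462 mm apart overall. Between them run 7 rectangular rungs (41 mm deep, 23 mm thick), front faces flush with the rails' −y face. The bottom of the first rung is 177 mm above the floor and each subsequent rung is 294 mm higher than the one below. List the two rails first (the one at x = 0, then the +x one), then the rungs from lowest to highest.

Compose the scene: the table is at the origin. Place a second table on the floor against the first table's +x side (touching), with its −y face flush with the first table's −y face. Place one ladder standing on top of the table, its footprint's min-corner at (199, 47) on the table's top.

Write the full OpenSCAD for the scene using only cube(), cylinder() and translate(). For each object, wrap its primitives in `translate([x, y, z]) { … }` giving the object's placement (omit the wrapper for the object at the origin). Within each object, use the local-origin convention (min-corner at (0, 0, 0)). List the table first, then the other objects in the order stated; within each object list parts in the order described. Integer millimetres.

translate([0, 0, 731]) cube([836, 587, 30]);
translate([79, 79, 0]) cylinder(h = 731, r = 30);
translate([757, 79, 0]) cylinder(h = 731, r = 30);
translate([79, 508, 0]) cylinder(h = 731, r = 30);
translate([757, 508, 0]) cylinder(h = 731, r = 30);
translate([836, 0, 0]) {
  translate([0, 0, 729]) cube([1744, 617, 39]);
  translate([82, 82, 0]) cylinder(h = 729, r = 24);
  translate([1662, 82, 0]) cylinder(h = 729, r = 24);
  translate([82, 535, 0]) cylinder(h = 729, r = 24);
  translate([1662, 535, 0]) cylinder(h = 729, r = 24);
}
translate([199, 47, 761]) {
  cube([40, 41, 2086]);
  translate([422, 0, 0]) cube([40, 41, 2086]);
  translate([40, 0, 177]) cube([382, 41, 23]);
  translate([40, 0, 471]) cube([382, 41, 23]);
  translate([40, 0, 765]) cube([382, 41, 23]);
  translate([40, 0, 1059]) cube([382, 41, 23]);
  translate([40, 0, 1353]) cube([382, 41, 23]);
  translate([40, 0, 1647]) cube([382, 41, 23]);
  translate([40, 0, 1941]) cube([382, 41, 23]);
}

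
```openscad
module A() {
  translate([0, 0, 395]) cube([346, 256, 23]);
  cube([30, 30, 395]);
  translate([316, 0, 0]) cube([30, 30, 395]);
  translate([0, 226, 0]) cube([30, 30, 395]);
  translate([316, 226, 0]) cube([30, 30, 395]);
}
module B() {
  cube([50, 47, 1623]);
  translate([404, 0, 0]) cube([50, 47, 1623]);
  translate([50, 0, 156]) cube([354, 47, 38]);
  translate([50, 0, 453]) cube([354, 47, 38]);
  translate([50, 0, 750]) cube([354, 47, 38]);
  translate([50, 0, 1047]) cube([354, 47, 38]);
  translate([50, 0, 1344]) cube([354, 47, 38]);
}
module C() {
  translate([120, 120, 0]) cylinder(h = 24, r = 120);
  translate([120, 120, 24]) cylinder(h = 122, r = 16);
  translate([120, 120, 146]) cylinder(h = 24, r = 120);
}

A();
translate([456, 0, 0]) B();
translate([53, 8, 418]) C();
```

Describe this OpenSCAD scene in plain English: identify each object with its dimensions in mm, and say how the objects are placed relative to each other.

A is a simple wooden stool: a rectangular seat 346 mm (x) by 256 mm (y), 23 mm thick, top face at z = 418 mm, on four square legs, each 30×30 mm in cross-section. The legs rest on z = 0, each flush with a corner of the seat.

B is a wooden ladder with two side rails of 50×47 mm section and 1623 mm height, set 454 mm apart overall. Between them run 5 rectangular rungs (47 mm deep, 38 mm thick), front faces flush with the rails' −y face. The bottom of the first rung is 156 mm above the floor and each subsequent rung is 297 mm higher than the one below.

C is a spool: two coaxial disc flanges of radius 120 mm and thickness 24 mm, joined by a core cylinder of radius 16 mm and height 122 mm. The lower flange rests on z = 0 and the three cylinders share a vertical axis.

The ladder is on the floor beside the stool on its +x side. The spool is on top of the stool, centred.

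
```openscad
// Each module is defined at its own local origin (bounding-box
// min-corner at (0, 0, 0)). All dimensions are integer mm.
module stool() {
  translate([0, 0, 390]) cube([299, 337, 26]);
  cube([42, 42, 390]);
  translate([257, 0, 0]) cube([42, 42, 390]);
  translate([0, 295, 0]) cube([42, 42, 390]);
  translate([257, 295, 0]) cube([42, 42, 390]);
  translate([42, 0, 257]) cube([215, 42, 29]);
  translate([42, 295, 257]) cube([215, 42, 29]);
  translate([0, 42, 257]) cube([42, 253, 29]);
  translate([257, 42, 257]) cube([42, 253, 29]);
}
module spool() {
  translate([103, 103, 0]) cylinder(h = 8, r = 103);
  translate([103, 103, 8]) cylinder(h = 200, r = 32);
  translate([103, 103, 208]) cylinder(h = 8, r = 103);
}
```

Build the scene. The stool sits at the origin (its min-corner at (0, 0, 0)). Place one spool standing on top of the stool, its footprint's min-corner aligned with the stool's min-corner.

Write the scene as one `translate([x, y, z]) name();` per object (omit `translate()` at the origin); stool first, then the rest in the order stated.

stool();
translate([0, 0, 416]) spool();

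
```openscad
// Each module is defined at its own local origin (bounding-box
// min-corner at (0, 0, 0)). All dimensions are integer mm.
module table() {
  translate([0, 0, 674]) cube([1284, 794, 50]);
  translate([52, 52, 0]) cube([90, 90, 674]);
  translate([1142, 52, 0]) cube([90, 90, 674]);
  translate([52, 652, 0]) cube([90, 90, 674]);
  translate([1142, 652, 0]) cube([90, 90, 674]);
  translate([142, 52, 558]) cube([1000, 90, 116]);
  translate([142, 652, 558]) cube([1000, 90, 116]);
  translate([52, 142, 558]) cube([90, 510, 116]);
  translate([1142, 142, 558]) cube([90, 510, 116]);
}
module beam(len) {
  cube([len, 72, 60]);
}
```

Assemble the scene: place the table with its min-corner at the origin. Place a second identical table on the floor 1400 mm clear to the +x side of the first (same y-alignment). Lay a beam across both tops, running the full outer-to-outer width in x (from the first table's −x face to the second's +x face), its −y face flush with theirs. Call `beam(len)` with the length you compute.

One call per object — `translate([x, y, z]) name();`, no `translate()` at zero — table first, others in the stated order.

table();
translate([2684, 0, 0]) table();
translate([0, 0, 724]) beam(3968);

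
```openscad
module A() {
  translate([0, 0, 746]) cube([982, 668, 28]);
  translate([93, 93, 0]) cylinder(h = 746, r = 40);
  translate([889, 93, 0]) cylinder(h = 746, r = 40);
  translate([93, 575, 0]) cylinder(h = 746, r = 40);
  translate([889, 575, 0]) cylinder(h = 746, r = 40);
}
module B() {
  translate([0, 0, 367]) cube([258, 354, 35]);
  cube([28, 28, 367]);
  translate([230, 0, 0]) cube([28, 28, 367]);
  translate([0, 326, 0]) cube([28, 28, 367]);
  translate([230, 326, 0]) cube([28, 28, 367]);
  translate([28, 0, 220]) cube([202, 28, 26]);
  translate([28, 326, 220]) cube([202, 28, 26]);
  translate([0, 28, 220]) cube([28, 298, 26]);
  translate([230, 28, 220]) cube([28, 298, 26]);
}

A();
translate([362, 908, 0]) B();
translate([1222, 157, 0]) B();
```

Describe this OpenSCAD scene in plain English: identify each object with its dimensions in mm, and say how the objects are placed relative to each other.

A is a table: top 982 mm (x) × 668 mm (y), 28 mm thick, upper face at z = 774 mm, on four round legs of 80 mm diameter, each leg's bounding box inset 53 mm from the nearest pair of top edges, running from z = 0 to the bottom of the top.

B is a four-legged stool. The seat is 258×354 mm, 35 mm thick, top at z = 402 mm. It stands on four square legs, each 28×28 mm in cross-section, from z = 0 to the seat underside, each flush with a corner of the seat. Four stretchers, 28 mm wide and 26 mm tall, connect adjacent legs with their undersides at z = 220 mm, each running between the inner faces of the legs it joins and aligned with the legs' outer faces on the other axis.

Two stools sit around the table at the +y, +x sides.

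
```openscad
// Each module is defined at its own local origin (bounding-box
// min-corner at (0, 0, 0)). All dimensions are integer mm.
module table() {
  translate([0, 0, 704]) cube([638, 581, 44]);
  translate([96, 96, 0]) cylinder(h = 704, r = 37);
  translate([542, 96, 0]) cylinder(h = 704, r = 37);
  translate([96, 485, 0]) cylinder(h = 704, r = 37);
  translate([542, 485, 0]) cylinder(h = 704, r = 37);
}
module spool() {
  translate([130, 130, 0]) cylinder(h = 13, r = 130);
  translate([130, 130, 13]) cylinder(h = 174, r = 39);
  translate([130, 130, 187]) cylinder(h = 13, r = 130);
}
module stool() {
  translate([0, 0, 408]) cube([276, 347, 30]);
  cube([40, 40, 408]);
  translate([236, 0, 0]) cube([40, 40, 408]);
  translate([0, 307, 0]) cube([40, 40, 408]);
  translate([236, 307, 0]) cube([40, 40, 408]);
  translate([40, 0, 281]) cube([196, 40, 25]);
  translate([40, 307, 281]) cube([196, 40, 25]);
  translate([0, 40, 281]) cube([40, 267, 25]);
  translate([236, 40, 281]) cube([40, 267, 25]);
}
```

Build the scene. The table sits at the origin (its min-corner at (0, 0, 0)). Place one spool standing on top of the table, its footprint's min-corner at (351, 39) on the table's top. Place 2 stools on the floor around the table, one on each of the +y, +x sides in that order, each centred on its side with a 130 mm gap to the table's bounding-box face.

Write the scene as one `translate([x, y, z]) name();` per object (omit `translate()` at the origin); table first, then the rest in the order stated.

table();
translate([351, 39, 748]) spool();
translate([181, 711, 0]) stool();
translate([768, 117, 0]) stool();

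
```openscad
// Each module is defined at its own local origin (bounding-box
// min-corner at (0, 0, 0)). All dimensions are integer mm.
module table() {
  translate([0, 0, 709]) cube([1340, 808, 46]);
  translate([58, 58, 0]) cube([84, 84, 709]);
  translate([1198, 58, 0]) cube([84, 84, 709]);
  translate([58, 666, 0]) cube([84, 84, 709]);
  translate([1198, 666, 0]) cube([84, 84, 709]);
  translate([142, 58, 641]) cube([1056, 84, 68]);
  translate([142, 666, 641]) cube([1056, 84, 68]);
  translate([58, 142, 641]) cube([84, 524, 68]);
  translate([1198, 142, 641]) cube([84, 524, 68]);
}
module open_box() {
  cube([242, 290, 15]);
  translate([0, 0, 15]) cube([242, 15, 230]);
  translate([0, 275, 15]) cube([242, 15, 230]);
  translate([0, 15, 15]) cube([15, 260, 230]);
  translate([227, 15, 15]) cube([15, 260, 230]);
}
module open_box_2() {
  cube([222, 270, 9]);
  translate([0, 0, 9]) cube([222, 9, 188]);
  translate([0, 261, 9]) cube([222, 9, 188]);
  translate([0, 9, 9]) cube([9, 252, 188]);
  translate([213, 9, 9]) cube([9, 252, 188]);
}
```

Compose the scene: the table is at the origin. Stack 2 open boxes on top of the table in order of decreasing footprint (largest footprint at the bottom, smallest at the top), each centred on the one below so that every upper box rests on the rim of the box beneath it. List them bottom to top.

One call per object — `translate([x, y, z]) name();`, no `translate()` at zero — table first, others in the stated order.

table();
translate([549, 259, 755]) open_box();
translate([559, 269, 1000]) open_box_2();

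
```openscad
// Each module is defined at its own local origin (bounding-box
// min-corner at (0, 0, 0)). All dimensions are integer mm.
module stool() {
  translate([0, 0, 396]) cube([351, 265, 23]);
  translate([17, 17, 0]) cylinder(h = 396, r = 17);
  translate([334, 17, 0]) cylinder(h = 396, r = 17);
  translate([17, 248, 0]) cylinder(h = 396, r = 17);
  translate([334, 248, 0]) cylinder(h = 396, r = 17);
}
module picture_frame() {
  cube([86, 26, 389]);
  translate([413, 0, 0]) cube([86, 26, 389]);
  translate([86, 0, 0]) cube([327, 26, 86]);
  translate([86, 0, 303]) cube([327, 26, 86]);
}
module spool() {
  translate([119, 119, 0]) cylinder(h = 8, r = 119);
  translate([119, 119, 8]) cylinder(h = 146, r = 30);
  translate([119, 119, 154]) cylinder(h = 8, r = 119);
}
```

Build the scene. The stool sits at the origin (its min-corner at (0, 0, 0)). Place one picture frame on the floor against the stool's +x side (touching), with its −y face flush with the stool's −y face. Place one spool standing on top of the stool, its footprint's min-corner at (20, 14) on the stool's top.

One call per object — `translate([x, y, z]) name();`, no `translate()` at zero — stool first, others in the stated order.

stool();
translate([351, 0, 0]) picture_frame();
translate([20, 14, 419]) spool();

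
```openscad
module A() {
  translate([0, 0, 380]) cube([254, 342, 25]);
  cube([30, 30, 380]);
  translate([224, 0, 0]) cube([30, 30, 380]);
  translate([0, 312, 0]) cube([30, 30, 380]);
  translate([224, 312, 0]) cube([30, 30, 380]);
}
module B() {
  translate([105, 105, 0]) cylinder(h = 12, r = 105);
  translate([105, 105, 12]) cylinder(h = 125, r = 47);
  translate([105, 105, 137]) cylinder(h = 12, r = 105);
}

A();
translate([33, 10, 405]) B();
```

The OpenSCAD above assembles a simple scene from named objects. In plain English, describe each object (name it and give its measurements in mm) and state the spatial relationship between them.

A is a four-legged stool. The seat is a 254×342×25 mm slab whose top surface is at z = 405 mm; four square legs, each 30×30 mm in cross-section, run from the floor (z = 0) to the underside of the seat, each flush with a corner of the seat.

B is a spool: two coaxial disc flanges of radius 105 mm and thickness 12 mm, joined by a core cylinder of radius 47 mm and height 125 mm. The lower flange rests on z = 0 and the three cylinders share a vertical axis.

The spool is on top of the stool.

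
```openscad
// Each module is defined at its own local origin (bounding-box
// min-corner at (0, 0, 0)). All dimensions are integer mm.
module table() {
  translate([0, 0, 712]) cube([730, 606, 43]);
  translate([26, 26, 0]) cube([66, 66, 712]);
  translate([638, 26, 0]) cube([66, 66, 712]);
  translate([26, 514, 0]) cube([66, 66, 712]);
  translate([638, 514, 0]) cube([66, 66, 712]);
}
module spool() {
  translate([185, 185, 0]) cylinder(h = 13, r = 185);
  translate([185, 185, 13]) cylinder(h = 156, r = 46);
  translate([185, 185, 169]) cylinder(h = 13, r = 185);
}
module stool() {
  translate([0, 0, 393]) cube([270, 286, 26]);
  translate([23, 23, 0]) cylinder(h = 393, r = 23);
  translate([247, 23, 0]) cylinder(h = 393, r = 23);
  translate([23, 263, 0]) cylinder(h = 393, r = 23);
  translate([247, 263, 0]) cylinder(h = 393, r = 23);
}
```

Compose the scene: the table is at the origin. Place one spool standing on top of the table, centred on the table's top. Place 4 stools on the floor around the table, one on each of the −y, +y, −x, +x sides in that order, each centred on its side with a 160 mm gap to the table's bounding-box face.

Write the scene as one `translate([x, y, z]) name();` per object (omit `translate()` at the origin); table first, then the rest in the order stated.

table();
translate([180, 118, 755]) spool();
translate([230, -446, 0]) stool();
translate([230, 766, 0]) stool();
translate([-430, 160, 0]) stool();
translate([890, 160, 0]) stool();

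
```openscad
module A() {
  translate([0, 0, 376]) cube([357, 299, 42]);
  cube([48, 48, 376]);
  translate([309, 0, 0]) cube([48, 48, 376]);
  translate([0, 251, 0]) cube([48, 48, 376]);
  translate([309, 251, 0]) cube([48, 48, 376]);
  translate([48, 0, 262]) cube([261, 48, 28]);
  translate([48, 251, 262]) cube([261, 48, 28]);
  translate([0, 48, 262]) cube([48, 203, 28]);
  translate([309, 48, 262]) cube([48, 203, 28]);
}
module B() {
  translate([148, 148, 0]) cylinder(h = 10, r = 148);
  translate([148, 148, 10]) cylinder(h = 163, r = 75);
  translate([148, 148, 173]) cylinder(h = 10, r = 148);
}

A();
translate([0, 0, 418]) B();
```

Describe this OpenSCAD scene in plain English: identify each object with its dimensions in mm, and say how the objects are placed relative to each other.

A is a four-legged stool. The seat is 357×299 mm, 42 mm thick, top at z = 418 mm. It stands on four square legs, each 48×48 mm in cross-section, from z = 0 to the seat underside, each flush with a corner of the seat. Four stretchers, 48 mm wide and 28 mm tall, connect adjacent legs with their undersides at z = 262 mm, each running between the inner faces of the legs it joins and aligned with the legs' outer faces on the other axis.

B is a spool: two coaxial disc flanges of radius 148 mm and thickness 10 mm, joined by a core cylinder of radius 75 mm and height 163 mm. The lower flange rests on z = 0 and the three cylinders share a vertical axis.

The spool is on top of the stool.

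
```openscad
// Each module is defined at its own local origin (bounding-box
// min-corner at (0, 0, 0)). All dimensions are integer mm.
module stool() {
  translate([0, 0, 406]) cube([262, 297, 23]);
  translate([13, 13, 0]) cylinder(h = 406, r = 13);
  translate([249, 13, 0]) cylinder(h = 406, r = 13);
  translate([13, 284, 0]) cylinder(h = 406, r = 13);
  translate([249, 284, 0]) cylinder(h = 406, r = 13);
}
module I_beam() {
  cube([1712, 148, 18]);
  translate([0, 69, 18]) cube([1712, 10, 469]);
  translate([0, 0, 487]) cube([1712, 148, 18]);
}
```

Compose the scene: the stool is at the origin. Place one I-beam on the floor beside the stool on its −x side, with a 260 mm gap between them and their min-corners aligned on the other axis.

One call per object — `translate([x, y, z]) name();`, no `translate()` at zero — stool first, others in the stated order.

stool();
translate([-1972, 0, 0]) I_beam();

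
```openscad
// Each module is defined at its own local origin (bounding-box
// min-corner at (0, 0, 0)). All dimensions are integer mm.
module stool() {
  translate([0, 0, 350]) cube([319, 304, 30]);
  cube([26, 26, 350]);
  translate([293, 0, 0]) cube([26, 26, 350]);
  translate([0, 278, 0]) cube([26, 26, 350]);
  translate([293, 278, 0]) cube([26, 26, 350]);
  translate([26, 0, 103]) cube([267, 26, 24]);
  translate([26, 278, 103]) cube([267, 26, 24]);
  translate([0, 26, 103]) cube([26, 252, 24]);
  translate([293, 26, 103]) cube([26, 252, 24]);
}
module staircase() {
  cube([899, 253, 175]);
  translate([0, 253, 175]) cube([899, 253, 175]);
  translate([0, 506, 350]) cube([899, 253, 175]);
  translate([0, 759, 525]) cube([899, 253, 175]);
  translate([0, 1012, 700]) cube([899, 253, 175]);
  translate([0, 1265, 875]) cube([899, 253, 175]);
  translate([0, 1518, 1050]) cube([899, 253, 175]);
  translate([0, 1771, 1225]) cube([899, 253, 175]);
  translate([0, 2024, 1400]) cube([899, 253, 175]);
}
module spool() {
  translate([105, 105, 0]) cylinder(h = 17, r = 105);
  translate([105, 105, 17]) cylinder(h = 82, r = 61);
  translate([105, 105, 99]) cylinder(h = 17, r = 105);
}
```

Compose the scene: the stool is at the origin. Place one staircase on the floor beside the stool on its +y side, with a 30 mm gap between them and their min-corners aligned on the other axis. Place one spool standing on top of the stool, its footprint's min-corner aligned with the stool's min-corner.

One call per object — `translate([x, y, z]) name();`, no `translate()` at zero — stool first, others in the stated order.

stool();
translate([0, 334, 0]) staircase();
translate([0, 0, 380]) spool();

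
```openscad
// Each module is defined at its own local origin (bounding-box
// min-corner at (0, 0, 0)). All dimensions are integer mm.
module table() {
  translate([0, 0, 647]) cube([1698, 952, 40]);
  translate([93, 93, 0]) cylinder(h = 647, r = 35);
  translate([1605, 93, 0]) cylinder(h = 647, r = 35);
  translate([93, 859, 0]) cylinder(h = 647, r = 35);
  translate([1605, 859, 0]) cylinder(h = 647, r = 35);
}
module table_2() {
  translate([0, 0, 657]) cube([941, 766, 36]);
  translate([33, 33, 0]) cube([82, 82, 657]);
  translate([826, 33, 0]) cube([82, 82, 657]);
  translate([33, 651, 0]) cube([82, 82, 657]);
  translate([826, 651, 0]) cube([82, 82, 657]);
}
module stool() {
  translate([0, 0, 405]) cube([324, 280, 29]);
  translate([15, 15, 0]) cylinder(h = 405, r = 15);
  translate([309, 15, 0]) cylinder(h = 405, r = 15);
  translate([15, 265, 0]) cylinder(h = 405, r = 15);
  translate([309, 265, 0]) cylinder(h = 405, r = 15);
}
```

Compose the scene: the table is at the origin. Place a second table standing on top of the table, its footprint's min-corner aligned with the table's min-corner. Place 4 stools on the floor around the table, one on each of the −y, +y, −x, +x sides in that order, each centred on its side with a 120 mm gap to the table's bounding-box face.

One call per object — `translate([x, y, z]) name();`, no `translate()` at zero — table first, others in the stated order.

table();
translate([0, 0, 687]) table_2();
translate([687, -400, 0]) stool();
translate([687, 1072, 0]) stool();
translate([-444, 336, 0]) stool();
translate([1818, 336, 0]) stool();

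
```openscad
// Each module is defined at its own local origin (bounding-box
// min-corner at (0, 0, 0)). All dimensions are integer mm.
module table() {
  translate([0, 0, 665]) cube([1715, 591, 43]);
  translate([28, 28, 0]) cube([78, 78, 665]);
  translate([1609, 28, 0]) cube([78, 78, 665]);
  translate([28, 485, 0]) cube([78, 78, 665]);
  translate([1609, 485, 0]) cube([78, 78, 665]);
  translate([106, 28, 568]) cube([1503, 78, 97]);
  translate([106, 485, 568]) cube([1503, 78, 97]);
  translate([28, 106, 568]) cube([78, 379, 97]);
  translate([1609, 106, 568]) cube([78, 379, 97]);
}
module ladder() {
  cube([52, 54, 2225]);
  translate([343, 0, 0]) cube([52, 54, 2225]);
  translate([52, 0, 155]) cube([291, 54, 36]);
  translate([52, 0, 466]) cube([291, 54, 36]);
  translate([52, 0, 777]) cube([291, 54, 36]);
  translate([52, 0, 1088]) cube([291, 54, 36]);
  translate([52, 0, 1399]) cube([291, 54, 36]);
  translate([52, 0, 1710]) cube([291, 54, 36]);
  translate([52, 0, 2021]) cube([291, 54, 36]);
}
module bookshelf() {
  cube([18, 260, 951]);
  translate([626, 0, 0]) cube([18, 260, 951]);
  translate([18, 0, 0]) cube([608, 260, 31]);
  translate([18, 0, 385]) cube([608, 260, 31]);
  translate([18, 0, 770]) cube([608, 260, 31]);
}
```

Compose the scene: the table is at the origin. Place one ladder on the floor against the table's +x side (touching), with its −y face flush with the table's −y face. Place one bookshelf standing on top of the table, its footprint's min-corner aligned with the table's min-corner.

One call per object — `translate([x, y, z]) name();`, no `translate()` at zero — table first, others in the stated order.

table();
translate([1715, 0, 0]) ladder();
translate([0, 0, 708]) bookshelf();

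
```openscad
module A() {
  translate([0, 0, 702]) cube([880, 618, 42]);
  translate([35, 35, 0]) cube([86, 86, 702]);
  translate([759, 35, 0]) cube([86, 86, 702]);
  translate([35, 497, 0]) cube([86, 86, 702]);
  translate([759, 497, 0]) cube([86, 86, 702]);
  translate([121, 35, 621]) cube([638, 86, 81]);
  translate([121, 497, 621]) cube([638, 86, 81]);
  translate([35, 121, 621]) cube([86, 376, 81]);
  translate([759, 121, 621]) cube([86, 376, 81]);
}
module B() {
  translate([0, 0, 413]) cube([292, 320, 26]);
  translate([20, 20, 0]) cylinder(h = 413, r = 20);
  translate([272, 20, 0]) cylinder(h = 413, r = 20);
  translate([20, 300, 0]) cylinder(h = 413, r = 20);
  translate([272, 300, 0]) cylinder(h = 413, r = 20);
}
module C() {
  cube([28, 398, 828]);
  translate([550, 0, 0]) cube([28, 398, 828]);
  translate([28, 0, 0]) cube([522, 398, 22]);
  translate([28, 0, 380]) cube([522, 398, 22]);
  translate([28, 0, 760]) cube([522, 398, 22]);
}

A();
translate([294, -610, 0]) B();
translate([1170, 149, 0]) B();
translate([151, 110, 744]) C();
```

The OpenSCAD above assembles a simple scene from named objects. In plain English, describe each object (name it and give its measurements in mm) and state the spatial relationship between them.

A is a table with a 880×618 mm rectangular top, 42 mm thick, top surface at z = 744 mm, supported by four 86×86 mm square legs, each inset 35 mm from the nearest pair of top edges, running from the floor. Four apron rails, 86 mm thick and 81 mm tall, run between adjacent legs with their top edges flush with the underside of the top and their outer faces flush with the legs' outer faces.

B is a simple wooden stool: a rectangular seat 292 mm (x) by 320 mm (y), 26 mm thick, top face at z = 439 mm, on four round legs, each 40 mm in diameter. The legs rest on z = 0, each leg's axis is inset half a diameter from the nearest pair of seat edges (so the leg's bounding box is flush with the corner).

C is an open bookshelf. Two side panels, each 28 mm thick, 398 mm deep and 828 mm tall, stand 578 mm apart (outside-to-outside). Between them sit 3 shelves, each 22 mm thick and 398 mm deep, spanning the full gap between the sides. The bottom shelf rests on the floor (its underside at z = 0) and the clear gap between one shelf's top and the next shelf's underside is 358 mm.

Two stools sit around the table at the −y, +x sides. The bookshelf is on top of the table, centred.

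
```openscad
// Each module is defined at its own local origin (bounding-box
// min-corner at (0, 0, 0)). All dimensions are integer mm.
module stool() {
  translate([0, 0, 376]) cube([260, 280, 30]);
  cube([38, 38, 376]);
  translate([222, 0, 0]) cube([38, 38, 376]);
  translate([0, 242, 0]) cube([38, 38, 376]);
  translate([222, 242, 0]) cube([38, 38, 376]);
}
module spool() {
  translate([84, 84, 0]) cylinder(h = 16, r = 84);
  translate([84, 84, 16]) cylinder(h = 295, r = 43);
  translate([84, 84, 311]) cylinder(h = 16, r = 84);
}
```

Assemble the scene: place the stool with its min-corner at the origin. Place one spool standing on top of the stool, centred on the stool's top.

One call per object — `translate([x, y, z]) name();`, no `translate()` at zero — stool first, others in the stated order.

stool();
translate([46, 56, 406]) spool();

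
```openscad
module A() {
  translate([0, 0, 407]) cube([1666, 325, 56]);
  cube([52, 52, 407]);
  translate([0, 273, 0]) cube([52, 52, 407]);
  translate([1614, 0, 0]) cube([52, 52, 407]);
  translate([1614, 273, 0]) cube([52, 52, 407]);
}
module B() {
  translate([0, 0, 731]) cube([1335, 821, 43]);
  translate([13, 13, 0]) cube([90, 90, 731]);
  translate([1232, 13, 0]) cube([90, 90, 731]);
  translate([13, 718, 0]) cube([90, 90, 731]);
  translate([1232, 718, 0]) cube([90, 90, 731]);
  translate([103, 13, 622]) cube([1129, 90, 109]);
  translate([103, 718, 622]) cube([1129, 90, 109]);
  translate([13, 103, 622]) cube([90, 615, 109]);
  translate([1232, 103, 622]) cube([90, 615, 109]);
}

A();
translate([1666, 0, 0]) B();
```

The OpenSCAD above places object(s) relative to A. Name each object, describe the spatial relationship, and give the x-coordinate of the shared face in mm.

A is a bench. B is a table. The table is against the bench's +x side, with their −y faces flush. The x-coordinate of the shared face is 1666 mm.

The bench's +x face and the table's −x face are both at x = 1666 mm.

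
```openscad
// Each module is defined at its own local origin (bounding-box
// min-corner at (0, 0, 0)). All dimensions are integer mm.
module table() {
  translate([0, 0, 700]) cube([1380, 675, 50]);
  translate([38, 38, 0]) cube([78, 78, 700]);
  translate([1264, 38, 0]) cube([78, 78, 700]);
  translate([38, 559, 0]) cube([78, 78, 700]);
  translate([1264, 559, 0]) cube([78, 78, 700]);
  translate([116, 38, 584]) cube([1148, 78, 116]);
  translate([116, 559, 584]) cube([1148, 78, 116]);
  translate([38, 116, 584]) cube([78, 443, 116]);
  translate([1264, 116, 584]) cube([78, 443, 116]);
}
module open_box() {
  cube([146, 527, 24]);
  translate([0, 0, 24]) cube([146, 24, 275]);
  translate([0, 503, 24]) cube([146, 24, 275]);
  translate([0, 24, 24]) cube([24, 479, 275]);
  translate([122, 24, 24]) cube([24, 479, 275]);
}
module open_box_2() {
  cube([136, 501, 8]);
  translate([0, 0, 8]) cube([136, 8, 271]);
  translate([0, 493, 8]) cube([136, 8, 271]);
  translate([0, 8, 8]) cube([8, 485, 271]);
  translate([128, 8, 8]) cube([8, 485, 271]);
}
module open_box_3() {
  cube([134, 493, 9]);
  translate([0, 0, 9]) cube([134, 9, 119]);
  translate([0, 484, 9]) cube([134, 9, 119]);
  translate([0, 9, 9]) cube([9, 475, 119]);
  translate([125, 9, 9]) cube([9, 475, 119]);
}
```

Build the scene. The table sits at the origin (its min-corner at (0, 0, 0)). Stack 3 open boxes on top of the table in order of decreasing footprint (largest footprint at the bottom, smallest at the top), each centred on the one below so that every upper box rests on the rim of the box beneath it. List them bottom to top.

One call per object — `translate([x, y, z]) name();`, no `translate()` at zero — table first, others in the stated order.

table();
translate([617, 74, 750]) open_box();
translate([622, 87, 1049]) open_box_2();
translate([623, 91, 1328]) open_box_3();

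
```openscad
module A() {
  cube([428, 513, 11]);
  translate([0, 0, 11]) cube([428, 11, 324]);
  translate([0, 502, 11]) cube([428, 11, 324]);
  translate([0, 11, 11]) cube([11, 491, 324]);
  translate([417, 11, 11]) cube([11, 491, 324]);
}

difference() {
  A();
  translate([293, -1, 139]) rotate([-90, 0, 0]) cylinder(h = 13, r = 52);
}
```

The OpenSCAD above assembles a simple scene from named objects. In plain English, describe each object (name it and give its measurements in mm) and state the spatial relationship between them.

A is an open storage box with external size 428×513×335 mm and wall thickness 11 mm (the base is also 11 mm thick). The base covers the whole footprint; the four walls stand on the base, with the y-facing walls full-width and the x-facing walls fitting between their inner faces.

The open box has a circular hole of radius 52 mm through its front wall, centred at (x = 293, z = 139).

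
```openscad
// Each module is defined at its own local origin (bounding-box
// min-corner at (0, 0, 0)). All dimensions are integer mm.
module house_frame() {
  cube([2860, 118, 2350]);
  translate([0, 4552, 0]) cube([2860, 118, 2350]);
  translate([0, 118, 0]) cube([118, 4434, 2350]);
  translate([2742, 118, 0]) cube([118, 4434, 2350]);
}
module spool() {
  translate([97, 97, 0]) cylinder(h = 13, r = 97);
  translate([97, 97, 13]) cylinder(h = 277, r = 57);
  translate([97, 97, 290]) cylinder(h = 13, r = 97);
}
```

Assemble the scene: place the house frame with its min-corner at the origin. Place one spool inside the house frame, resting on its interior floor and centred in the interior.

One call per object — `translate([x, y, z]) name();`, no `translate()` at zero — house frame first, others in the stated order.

house_frame();
translate([1333, 2238, 0]) spool();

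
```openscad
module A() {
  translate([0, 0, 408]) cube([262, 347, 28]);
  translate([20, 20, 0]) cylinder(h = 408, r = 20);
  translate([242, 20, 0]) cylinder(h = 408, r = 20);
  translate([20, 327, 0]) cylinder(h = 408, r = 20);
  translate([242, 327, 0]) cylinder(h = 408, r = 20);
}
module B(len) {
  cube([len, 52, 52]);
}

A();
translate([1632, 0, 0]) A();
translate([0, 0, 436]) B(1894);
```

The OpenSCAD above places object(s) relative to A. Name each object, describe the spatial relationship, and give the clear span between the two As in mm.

Second stool starts at x = 1632; first ends at x = 262; clear span = 1632 − 262 = 1370 mm.

A is a stool. B is a beam. A beam spans the tops of two stools. The clear span between the two stools is 1370 mm.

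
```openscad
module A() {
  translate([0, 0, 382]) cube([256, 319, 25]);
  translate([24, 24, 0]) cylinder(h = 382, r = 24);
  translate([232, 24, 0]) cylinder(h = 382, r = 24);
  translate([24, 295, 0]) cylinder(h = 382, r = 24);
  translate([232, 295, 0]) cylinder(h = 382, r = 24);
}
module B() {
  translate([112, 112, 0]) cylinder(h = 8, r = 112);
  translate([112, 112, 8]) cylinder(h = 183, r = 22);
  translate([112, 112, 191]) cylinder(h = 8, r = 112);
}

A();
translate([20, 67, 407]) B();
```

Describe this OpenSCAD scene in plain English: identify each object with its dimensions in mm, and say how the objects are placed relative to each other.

A is a four-legged stool. The seat is a 256×319×25 mm slab whose top surface is at z = 407 mm; four round legs, each 48 mm in diameter, run from the floor (z = 0) to the underside of the seat, each leg's axis is inset half a diameter from the nearest pair of seat edges (so the leg's bounding box is flush with the corner).

B is a spool: two coaxial disc flanges of radius 112 mm and thickness 8 mm, joined by a core cylinder of radius 22 mm and height 183 mm. The lower flange rests on z = 0 and the three cylinders share a vertical axis.

The spool is on top of the stool.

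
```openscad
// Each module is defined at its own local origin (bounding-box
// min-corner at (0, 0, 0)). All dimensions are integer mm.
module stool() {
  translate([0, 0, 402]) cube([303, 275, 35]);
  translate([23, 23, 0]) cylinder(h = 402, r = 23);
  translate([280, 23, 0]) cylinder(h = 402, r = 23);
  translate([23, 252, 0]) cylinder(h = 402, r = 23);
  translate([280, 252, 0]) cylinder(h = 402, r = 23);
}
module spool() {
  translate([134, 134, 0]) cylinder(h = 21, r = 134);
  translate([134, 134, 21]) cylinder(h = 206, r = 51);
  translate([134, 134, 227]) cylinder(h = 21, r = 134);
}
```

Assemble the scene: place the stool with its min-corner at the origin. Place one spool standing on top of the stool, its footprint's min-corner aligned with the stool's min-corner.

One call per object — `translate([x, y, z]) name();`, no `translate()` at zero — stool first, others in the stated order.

stool();
translate([0, 0, 437]) spool();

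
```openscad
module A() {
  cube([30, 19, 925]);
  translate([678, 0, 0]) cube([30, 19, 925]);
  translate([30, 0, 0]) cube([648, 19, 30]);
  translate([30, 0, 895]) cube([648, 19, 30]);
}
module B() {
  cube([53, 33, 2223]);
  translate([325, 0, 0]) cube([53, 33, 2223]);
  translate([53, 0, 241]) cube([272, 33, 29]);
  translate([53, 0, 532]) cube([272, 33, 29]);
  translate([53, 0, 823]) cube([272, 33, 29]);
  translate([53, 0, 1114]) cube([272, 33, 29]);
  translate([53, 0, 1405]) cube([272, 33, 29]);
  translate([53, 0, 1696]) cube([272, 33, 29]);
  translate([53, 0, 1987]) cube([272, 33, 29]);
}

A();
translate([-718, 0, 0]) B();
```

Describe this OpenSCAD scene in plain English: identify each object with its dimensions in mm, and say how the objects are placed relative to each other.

A is a rectangular picture frame lying in the x–z plane (depth along y). The opening is 648 mm wide (x) by 865 mm tall (z), surrounded by a border 30 mm wide on all four sides. The frame is 19 mm deep and is made of two full-height vertical stiles with two horizontal rails fitted between them.

B is a straight ladder. Two 53×33 mm vertical rails, 2223 mm tall, stand 378 mm apart (outside-to-outside) with their front faces coplanar on the −y side. 7 rungs, each 33 mm deep and 29 mm tall, span between the inner faces of the rails, front faces flush with the rails. The lowest rung's underside is at z = 241 mm and rungs are spaced 291 mm apart (underside to underside).

The ladder is on the floor beside the picture frame on its −x side.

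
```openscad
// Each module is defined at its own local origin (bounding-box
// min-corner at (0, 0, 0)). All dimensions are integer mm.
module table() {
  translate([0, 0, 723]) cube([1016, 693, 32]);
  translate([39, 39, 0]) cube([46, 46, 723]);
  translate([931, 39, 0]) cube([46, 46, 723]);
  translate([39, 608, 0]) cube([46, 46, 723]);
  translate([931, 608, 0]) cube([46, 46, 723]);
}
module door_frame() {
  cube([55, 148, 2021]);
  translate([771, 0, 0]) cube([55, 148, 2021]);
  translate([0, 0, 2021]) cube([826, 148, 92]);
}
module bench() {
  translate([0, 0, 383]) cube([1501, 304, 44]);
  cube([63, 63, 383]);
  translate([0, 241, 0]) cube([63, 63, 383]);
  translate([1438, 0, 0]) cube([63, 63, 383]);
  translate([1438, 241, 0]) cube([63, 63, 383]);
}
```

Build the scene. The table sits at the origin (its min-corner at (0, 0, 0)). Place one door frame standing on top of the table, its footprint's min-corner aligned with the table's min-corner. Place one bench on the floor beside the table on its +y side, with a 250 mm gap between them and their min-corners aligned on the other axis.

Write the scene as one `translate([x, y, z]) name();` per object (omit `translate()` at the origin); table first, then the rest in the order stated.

table();
translate([0, 0, 755]) door_frame();
translate([0, 943, 0]) bench();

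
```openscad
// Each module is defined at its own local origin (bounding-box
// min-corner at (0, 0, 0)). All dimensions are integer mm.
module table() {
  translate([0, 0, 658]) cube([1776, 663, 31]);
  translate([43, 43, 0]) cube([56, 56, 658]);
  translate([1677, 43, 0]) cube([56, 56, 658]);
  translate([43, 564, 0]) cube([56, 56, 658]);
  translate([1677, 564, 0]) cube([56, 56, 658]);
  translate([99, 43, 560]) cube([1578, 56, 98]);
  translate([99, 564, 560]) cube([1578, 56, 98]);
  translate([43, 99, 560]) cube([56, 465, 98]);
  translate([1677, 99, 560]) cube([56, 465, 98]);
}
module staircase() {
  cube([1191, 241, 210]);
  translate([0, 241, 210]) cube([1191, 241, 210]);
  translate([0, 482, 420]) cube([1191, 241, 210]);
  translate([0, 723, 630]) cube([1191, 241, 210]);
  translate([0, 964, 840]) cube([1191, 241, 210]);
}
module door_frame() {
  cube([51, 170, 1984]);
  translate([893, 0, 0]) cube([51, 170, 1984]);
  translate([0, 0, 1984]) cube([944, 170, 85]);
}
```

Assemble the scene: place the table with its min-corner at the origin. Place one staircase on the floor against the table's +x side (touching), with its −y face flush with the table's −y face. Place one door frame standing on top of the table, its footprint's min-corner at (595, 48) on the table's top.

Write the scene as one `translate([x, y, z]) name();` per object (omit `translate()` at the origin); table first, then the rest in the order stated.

table();
translate([1776, 0, 0]) staircase();
translate([595, 48, 689]) door_frame();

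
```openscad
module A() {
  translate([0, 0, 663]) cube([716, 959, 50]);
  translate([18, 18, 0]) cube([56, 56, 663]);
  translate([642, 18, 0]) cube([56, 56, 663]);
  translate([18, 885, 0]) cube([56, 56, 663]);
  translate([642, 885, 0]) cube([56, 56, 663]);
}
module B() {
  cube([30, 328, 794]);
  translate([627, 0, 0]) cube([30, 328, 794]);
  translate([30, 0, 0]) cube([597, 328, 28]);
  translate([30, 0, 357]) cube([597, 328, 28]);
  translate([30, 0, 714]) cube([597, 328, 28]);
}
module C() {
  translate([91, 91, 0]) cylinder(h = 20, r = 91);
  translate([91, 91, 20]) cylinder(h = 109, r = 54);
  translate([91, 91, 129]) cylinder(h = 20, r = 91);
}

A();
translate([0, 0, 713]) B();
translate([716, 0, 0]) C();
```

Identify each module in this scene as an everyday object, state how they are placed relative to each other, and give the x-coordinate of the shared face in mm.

A is a table. B is a bookshelf. C is a spool. The bookshelf is on top of the table. The spool is against the table's +x side, with their −y faces flush. The x-coordinate of the shared face is 716 mm.

The table's +x face and the spool's −x face are both at x = 716 mm.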